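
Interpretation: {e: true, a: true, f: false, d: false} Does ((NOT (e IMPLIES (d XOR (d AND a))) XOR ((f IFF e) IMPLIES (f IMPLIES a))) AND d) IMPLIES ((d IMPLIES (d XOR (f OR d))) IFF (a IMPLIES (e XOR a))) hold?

Substituting e=true, a=true, f=false, d=false:
d AND a = false AND true = false
d XOR (d AND a) = false XOR false = false
e IMPLIES (d XOR (d AND a)) = true IMPLIES false = false
NOT (e IMPLIES (d XOR (d AND a))) = NOT false = true
f IFF e = false IFF true = false
f IMPLIES a = false IMPLIES true = true
(f IFF e) IMPLIES (f IMPLIES a) = false IMPLIES true = true
NOT (e IMPLIES (d XOR (d AND a))) XOR ((f IFF e) IMPLIES (f IMPLIES a)) = true XOR true = false
(NOT (e IMPLIES (d XOR (d AND a))) XOR ((f IFF e) IMPLIES (f IMPLIES a))) AND d = false AND false = false
f OR d = false OR false = false
d XOR (f OR d) = false XOR false = false
d IMPLIES (d XOR (f OR d)) = false IMPLIES false = true
e XOR a = true XOR true = false
a IMPLIES (e XOR a) = true IMPLIES false = false
(d IMPLIES (d XOR (f OR d))) IFF (a IMPLIES (e XOR a)) = true IFF false = false
((NOT (e IMPLIES (d XOR (d AND a))) XOR ((f IFF e) IMPLIES (f IMPLIES a))) AND d) IMPLIES ((d IMPLIES (d XOR (f OR d))) IFF (a IMPLIES (e XOR a))) = false IMPLIES false = true

true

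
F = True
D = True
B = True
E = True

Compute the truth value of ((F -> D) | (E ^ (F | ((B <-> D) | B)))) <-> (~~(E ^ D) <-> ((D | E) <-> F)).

F -> D = True -> True = True
B <-> D = True <-> True = True
(B <-> D) | B = True | True = True
F | ((B <-> D) | B) = True | True = True
E ^ (F | ((B <-> D) | B)) = True ^ True = False
(F -> D) | (E ^ (F | ((B <-> D) | B))) = True | False = True
E ^ D = True ^ True = False
~(E ^ D) = ~False = True
~~(E ^ D) = ~True = False
D | E = True | True = True
(D | E) <-> F = True <-> True = True
~~(E ^ D) <-> ((D | E) <-> F) = False <-> True = False
((F -> D) | (E ^ (F | ((B <-> D) | B)))) <-> (~~(E ^ D) <-> ((D | E) <-> F)) = True <-> False = False

False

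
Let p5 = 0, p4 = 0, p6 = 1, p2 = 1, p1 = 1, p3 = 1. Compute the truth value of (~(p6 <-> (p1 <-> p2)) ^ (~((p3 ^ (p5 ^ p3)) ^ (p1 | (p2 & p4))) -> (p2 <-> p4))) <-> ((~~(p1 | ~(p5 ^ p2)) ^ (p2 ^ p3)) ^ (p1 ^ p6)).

Substituting p5=0, p4=0, p6=1, p2=1, p1=1, p3=1:
p1 <-> p2 = 1 <-> 1 = 1
p6 <-> (p1 <-> p2) = 1 <-> 1 = 1
~(p6 <-> (p1 <-> p2)) = ~1 = 0
p5 ^ p3 = 0 ^ 1 = 1
p3 ^ (p5 ^ p3) = 1 ^ 1 = 0
p2 & p4 = 1 & 0 = 0
p1 | (p2 & p4) = 1 | 0 = 1
(p3 ^ (p5 ^ p3)) ^ (p1 | (p2 & p4)) = 0 ^ 1 = 1
~((p3 ^ (p5 ^ p3)) ^ (p1 | (p2 & p4))) = ~1 = 0
p2 <-> p4 = 1 <-> 0 = 0
~((p3 ^ (p5 ^ p3)) ^ (p1 | (p2 & p4))) -> (p2 <-> p4) = 0 -> 0 = 1
~(p6 <-> (p1 <-> p2)) ^ (~((p3 ^ (p5 ^ p3)) ^ (p1 | (p2 & p4))) -> (p2 <-> p4)) = 0 ^ 1 = 1
p5 ^ p2 = 0 ^ 1 = 1
~(p5 ^ p2) = ~1 = 0
p1 | ~(p5 ^ p2) = 1 | 0 = 1
~(p1 | ~(p5 ^ p2)) = ~1 = 0
~~(p1 | ~(p5 ^ p2)) = ~0 = 1
p2 ^ p3 = 1 ^ 1 = 0
~~(p1 | ~(p5 ^ p2)) ^ (p2 ^ p3) = 1 ^ 0 = 1
p1 ^ p6 = 1 ^ 1 = 0
(~~(p1 | ~(p5 ^ p2)) ^ (p2 ^ p3)) ^ (p1 ^ p6) = 1 ^ 0 = 1
(~(p6 <-> (p1 <-> p2)) ^ (~((p3 ^ (p5 ^ p3)) ^ (p1 | (p2 & p4))) -> (p2 <-> p4))) <-> ((~~(p1 | ~(p5 ^ p2)) ^ (p2 ^ p3)) ^ (p1 ^ p6)) = 1 <-> 1 = 1

1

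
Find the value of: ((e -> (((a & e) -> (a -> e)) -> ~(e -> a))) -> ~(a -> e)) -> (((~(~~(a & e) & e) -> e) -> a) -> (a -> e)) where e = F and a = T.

Substituting e=F, a=T:
a & e = T & F = F
a -> e = T -> F = F
(a & e) -> (a -> e) = F -> F = T
e -> a = F -> T = T
~(e -> a) = ~T = F
((a & e) -> (a -> e)) -> ~(e -> a) = T -> F = F
e -> (((a & e) -> (a -> e)) -> ~(e -> a)) = F -> F = T
a -> e = T -> F = F
~(a -> e) = ~F = T
(e -> (((a & e) -> (a -> e)) -> ~(e -> a))) -> ~(a -> e) = T -> T = T
a & e = T & F = F
~(a & e) = ~F = T
~~(a & e) = ~T = F
~~(a & e) & e = F & F = F
~(~~(a & e) & e) = ~F = T
~(~~(a & e) & e) -> e = T -> F = F
(~(~~(a & e) & e) -> e) -> a = F -> T = T
a -> e = T -> F = F
((~(~~(a & e) & e) -> e) -> a) -> (a -> e) = T -> F = F
((e -> (((a & e) -> (a -> e)) -> ~(e -> a))) -> ~(a -> e)) -> (((~(~~(a & e) & e) -> e) -> a) -> (a -> e)) = T -> F = F

F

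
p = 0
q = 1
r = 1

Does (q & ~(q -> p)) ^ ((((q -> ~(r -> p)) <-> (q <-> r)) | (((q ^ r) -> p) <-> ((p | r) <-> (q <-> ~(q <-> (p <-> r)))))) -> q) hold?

Substituting p=0, q=1, r=1:
q -> p = 1 -> 0 = 0
~(q -> p) = ~0 = 1
q & ~(q -> p) = 1 & 1 = 1
r -> p = 1 -> 0 = 0
~(r -> p) = ~0 = 1
q -> ~(r -> p) = 1 -> 1 = 1
q <-> r = 1 <-> 1 = 1
(q -> ~(r -> p)) <-> (q <-> r) = 1 <-> 1 = 1
q ^ r = 1 ^ 1 = 0
(q ^ r) -> p = 0 -> 0 = 1
p | r = 0 | 1 = 1
p <-> r = 0 <-> 1 = 0
q <-> (p <-> r) = 1 <-> 0 = 0
~(q <-> (p <-> r)) = ~0 = 1
q <-> ~(q <-> (p <-> r)) = 1 <-> 1 = 1
(p | r) <-> (q <-> ~(q <-> (p <-> r))) = 1 <-> 1 = 1
((q ^ r) -> p) <-> ((p | r) <-> (q <-> ~(q <-> (p <-> r)))) = 1 <-> 1 = 1
((q -> ~(r -> p)) <-> (q <-> r)) | (((q ^ r) -> p) <-> ((p | r) <-> (q <-> ~(q <-> (p <-> r))))) = 1 | 1 = 1
(((q -> ~(r -> p)) <-> (q <-> r)) | (((q ^ r) -> p) <-> ((p | r) <-> (q <-> ~(q <-> (p <-> r)))))) -> q = 1 -> 1 = 1
(q & ~(q -> p)) ^ ((((q -> ~(r -> p)) <-> (q <-> r)) | (((q ^ r) -> p) <-> ((p | r) <-> (q <-> ~(q <-> (p <-> r)))))) -> q) = 1 ^ 1 = 0

0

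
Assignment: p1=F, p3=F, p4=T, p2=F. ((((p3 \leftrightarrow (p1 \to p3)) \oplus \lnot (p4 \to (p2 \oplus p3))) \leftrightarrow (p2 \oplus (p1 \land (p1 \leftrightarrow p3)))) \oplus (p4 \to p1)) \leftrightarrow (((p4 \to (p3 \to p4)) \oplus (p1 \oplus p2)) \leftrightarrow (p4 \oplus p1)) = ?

p1 \to p3 = F \to F = T
p3 \leftrightarrow (p1 \to p3) = F \leftrightarrow T = F
p2 \oplus p3 = F \oplus F = F
p4 \to (p2 \oplus p3) = T \to F = F
\lnot (p4 \to (p2 \oplus p3)) = \lnot F = T
(p3 \leftrightarrow (p1 \to p3)) \oplus \lnot (p4 \to (p2 \oplus p3)) = F \oplus T = T
p1 \leftrightarrow p3 = F \leftrightarrow F = T
p1 \land (p1 \leftrightarrow p3) = F \land T = F
p2 \oplus (p1 \land (p1 \leftrightarrow p3)) = F \oplus F = F
((p3 \leftrightarrow (p1 \to p3)) \oplus \lnot (p4 \to (p2 \oplus p3))) \leftrightarrow (p2 \oplus (p1 \land (p1 \leftrightarrow p3))) = T \leftrightarrow F = F
p4 \to p1 = T \to F = F
(((p3 \leftrightarrow (p1 \to p3)) \oplus \lnot (p4 \to (p2 \oplus p3))) \leftrightarrow (p2 \oplus (p1 \land (p1 \leftrightarrow p3)))) \oplus (p4 \to p1) = F \oplus F = F
p3 \to p4 = F \to T = T
p4 \to (p3 \to p4) = T \to T = T
p1 \oplus p2 = F \oplus F = F
(p4 \to (p3 \to p4)) \oplus (p1 \oplus p2) = T \oplus F = T
p4 \oplus p1 = T \oplus F = T
((p4 \to (p3 \to p4)) \oplus (p1 \oplus p2)) \leftrightarrow (p4 \oplus p1) = T \leftrightarrow T = T
((((p3 \leftrightarrow (p1 \to p3)) \oplus \lnot (p4 \to (p2 \oplus p3))) \leftrightarrow (p2 \oplus (p1 \land (p1 \leftrightarrow p3)))) \oplus (p4 \to p1)) \leftrightarrow (((p4 \to (p3 \to p4)) \oplus (p1 \oplus p2)) \leftrightarrow (p4 \oplus p1)) = F \leftrightarrow T = F

F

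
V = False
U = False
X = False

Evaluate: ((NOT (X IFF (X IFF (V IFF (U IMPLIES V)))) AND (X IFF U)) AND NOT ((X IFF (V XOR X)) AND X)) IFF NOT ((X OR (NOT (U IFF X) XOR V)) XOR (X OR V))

U IMPLIES V = False IMPLIES False = True
V IFF (U IMPLIES V) = False IFF True = False
X IFF (V IFF (U IMPLIES V)) = False IFF False = True
X IFF (X IFF (V IFF (U IMPLIES V))) = False IFF True = False
NOT (X IFF (X IFF (V IFF (U IMPLIES V)))) = NOT False = True
X IFF U = False IFF False = True
NOT (X IFF (X IFF (V IFF (U IMPLIES V)))) AND (X IFF U) = True AND True = True
V XOR X = False XOR False = False
X IFF (V XOR X) = False IFF False = True
(X IFF (V XOR X)) AND X = True AND False = False
NOT ((X IFF (V XOR X)) AND X) = NOT False = True
(NOT (X IFF (X IFF (V IFF (U IMPLIES V)))) AND (X IFF U)) AND NOT ((X IFF (V XOR X)) AND X) = True AND True = True
U IFF X = False IFF False = True
NOT (U IFF X) = NOT True = False
NOT (U IFF X) XOR V = False XOR False = False
X OR (NOT (U IFF X) XOR V) = False OR False = False
X OR V = False OR False = False
(X OR (NOT (U IFF X) XOR V)) XOR (X OR V) = False XOR False = False
NOT ((X OR (NOT (U IFF X) XOR V)) XOR (X OR V)) = NOT False = True
((NOT (X IFF (X IFF (V IFF (U IMPLIES V)))) AND (X IFF U)) AND NOT ((X IFF (V XOR X)) AND X)) IFF NOT ((X OR (NOT (U IFF X) XOR V)) XOR (X OR V)) = True IFF True = True

True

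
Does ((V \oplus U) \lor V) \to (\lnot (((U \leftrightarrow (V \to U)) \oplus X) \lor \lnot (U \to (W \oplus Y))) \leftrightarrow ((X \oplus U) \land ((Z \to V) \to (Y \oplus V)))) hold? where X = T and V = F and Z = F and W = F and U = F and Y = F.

T

V \oplus U = F \oplus F = F
(V \oplus U) \lor V = F \lor F = F
V \to U = F \to F = T
U \leftrightarrow (V \to U) = F \leftrightarrow T = F
(U \leftrightarrow (V \to U)) \oplus X = F \oplus T = T
W \oplus Y = F \oplus F = F
U \to (W \oplus Y) = F \to F = T
\lnot (U \to (W \oplus Y)) = \lnot T = F
((U \leftrightarrow (V \to U)) \oplus X) \lor \lnot (U \to (W \oplus Y)) = T \lor F = T
\lnot (((U \leftrightarrow (V \to U)) \oplus X) \lor \lnot (U \to (W \oplus Y))) = \lnot T = F
X \oplus U = T \oplus F = T
Z \to V = F \to F = T
Y \oplus V = F \oplus F = F
(Z \to V) \to (Y \oplus V) = T \to F = F
(X \oplus U) \land ((Z \to V) \to (Y \oplus V)) = T \land F = F
\lnot (((U \leftrightarrow (V \to U)) \oplus X) \lor \lnot (U \to (W \oplus Y))) \leftrightarrow ((X \oplus U) \land ((Z \to V) \to (Y \oplus V))) = F \leftrightarrow F = T
((V \oplus U) \lor V) \to (\lnot (((U \leftrightarrow (V \to U)) \oplus X) \lor \lnot (U \to (W \oplus Y))) \leftrightarrow ((X \oplus U) \land ((Z \to V) \to (Y \oplus V)))) = F \to T = T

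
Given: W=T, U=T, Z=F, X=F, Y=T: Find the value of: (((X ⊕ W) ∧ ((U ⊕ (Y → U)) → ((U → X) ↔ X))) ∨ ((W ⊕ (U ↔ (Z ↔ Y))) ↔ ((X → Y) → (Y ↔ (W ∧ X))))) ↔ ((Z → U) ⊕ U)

F

X ⊕ W = F ⊕ T = T
Y → U = T → T = T
U ⊕ (Y → U) = T ⊕ T = F
U → X = T → F = F
(U → X) ↔ X = F ↔ F = T
(U ⊕ (Y → U)) → ((U → X) ↔ X) = F → T = T
(X ⊕ W) ∧ ((U ⊕ (Y → U)) → ((U → X) ↔ X)) = T ∧ T = T
Z ↔ Y = F ↔ T = F
U ↔ (Z ↔ Y) = T ↔ F = F
W ⊕ (U ↔ (Z ↔ Y)) = T ⊕ F = T
X → Y = F → T = T
W ∧ X = T ∧ F = F
Y ↔ (W ∧ X) = T ↔ F = F
(X → Y) → (Y ↔ (W ∧ X)) = T → F = F
(W ⊕ (U ↔ (Z ↔ Y))) ↔ ((X → Y) → (Y ↔ (W ∧ X))) = T ↔ F = F
((X ⊕ W) ∧ ((U ⊕ (Y → U)) → ((U → X) ↔ X))) ∨ ((W ⊕ (U ↔ (Z ↔ Y))) ↔ ((X → Y) → (Y ↔ (W ∧ X)))) = T ∨ F = T
Z → U = F → T = T
(Z → U) ⊕ U = T ⊕ T = F
(((X ⊕ W) ∧ ((U ⊕ (Y → U)) → ((U → X) ↔ X))) ∨ ((W ⊕ (U ↔ (Z ↔ Y))) ↔ ((X → Y) → (Y ↔ (W ∧ X))))) ↔ ((Z → U) ⊕ U) = T ↔ F = F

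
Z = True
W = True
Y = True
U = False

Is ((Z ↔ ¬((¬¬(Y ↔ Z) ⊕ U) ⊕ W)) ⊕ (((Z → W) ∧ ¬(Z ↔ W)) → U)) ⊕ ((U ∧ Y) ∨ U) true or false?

Substituting Z=True, W=True, Y=True, U=False:
Y ↔ Z = True ↔ True = True
¬(Y ↔ Z) = ¬True = False
¬¬(Y ↔ Z) = ¬False = True
¬¬(Y ↔ Z) ⊕ U = True ⊕ False = True
(¬¬(Y ↔ Z) ⊕ U) ⊕ W = True ⊕ True = False
¬((¬¬(Y ↔ Z) ⊕ U) ⊕ W) = ¬False = True
Z ↔ ¬((¬¬(Y ↔ Z) ⊕ U) ⊕ W) = True ↔ True = True
Z → W = True → True = True
Z ↔ W = True ↔ True = True
¬(Z ↔ W) = ¬True = False
(Z → W) ∧ ¬(Z ↔ W) = True ∧ False = False
((Z → W) ∧ ¬(Z ↔ W)) → U = False → False = True
(Z ↔ ¬((¬¬(Y ↔ Z) ⊕ U) ⊕ W)) ⊕ (((Z → W) ∧ ¬(Z ↔ W)) → U) = True ⊕ True = False
U ∧ Y = False ∧ True = False
(U ∧ Y) ∨ U = False ∨ False = False
((Z ↔ ¬((¬¬(Y ↔ Z) ⊕ U) ⊕ W)) ⊕ (((Z → W) ∧ ¬(Z ↔ W)) → U)) ⊕ ((U ∧ Y) ∨ U) = False ⊕ False = False

False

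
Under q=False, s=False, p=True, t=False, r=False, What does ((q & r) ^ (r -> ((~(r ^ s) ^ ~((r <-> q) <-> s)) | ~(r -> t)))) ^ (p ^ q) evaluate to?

False

q & r = False & False = False
r ^ s = False ^ False = False
~(r ^ s) = ~False = True
r <-> q = False <-> False = True
(r <-> q) <-> s = True <-> False = False
~((r <-> q) <-> s) = ~False = True
~(r ^ s) ^ ~((r <-> q) <-> s) = True ^ True = False
r -> t = False -> False = True
~(r -> t) = ~True = False
(~(r ^ s) ^ ~((r <-> q) <-> s)) | ~(r -> t) = False | False = False
r -> ((~(r ^ s) ^ ~((r <-> q) <-> s)) | ~(r -> t)) = False -> False = True
(q & r) ^ (r -> ((~(r ^ s) ^ ~((r <-> q) <-> s)) | ~(r -> t))) = False ^ True = True
p ^ q = True ^ False = True
((q & r) ^ (r -> ((~(r ^ s) ^ ~((r <-> q) <-> s)) | ~(r -> t)))) ^ (p ^ q) = True ^ True = False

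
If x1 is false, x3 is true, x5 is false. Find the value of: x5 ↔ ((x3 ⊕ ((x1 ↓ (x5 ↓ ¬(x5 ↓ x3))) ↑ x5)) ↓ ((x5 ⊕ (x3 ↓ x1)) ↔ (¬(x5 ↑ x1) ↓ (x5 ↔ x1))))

True

x5 ↓ x3 = False ↓ True = False
¬(x5 ↓ x3) = ¬False = True
x5 ↓ ¬(x5 ↓ x3) = False ↓ True = False
x1 ↓ (x5 ↓ ¬(x5 ↓ x3)) = False ↓ False = True
(x1 ↓ (x5 ↓ ¬(x5 ↓ x3))) ↑ x5 = True ↑ False = True
x3 ⊕ ((x1 ↓ (x5 ↓ ¬(x5 ↓ x3))) ↑ x5) = True ⊕ True = False
x3 ↓ x1 = True ↓ False = False
x5 ⊕ (x3 ↓ x1) = False ⊕ False = False
x5 ↑ x1 = False ↑ False = True
¬(x5 ↑ x1) = ¬True = False
x5 ↔ x1 = False ↔ False = True
¬(x5 ↑ x1) ↓ (x5 ↔ x1) = False ↓ True = False
(x5 ⊕ (x3 ↓ x1)) ↔ (¬(x5 ↑ x1) ↓ (x5 ↔ x1)) = False ↔ False = True
(x3 ⊕ ((x1 ↓ (x5 ↓ ¬(x5 ↓ x3))) ↑ x5)) ↓ ((x5 ⊕ (x3 ↓ x1)) ↔ (¬(x5 ↑ x1) ↓ (x5 ↔ x1))) = False ↓ True = False
x5 ↔ ((x3 ⊕ ((x1 ↓ (x5 ↓ ¬(x5 ↓ x3))) ↑ x5)) ↓ ((x5 ⊕ (x3 ↓ x1)) ↔ (¬(x5 ↑ x1) ↓ (x5 ↔ x1)))) = False ↔ False = True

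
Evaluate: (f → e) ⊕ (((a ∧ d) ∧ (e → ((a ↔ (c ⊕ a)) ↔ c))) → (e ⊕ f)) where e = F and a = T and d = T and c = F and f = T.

T

Substituting e=F, a=T, d=T, c=F, f=T:
f → e = T → F = F
a ∧ d = T ∧ T = T
c ⊕ a = F ⊕ T = T
a ↔ (c ⊕ a) = T ↔ T = T
(a ↔ (c ⊕ a)) ↔ c = T ↔ F = F
e → ((a ↔ (c ⊕ a)) ↔ c) = F → F = T
(a ∧ d) ∧ (e → ((a ↔ (c ⊕ a)) ↔ c)) = T ∧ T = T
e ⊕ f = F ⊕ T = T
((a ∧ d) ∧ (e → ((a ↔ (c ⊕ a)) ↔ c))) → (e ⊕ f) = T → T = T
(f → e) ⊕ (((a ∧ d) ∧ (e → ((a ↔ (c ⊕ a)) ↔ c))) → (e ⊕ f)) = F ⊕ T = T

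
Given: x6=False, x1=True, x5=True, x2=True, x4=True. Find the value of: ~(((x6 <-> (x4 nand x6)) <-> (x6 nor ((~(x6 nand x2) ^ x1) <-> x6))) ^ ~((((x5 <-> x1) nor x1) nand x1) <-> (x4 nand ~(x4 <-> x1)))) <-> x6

False

x4 nand x6 = True nand False = True
x6 <-> (x4 nand x6) = False <-> True = False
x6 nand x2 = False nand True = True
~(x6 nand x2) = ~True = False
~(x6 nand x2) ^ x1 = False ^ True = True
(~(x6 nand x2) ^ x1) <-> x6 = True <-> False = False
x6 nor ((~(x6 nand x2) ^ x1) <-> x6) = False nor False = True
(x6 <-> (x4 nand x6)) <-> (x6 nor ((~(x6 nand x2) ^ x1) <-> x6)) = False <-> True = False
x5 <-> x1 = True <-> True = True
(x5 <-> x1) nor x1 = True nor True = False
((x5 <-> x1) nor x1) nand x1 = False nand True = True
x4 <-> x1 = True <-> True = True
~(x4 <-> x1) = ~True = False
x4 nand ~(x4 <-> x1) = True nand False = True
(((x5 <-> x1) nor x1) nand x1) <-> (x4 nand ~(x4 <-> x1)) = True <-> True = True
~((((x5 <-> x1) nor x1) nand x1) <-> (x4 nand ~(x4 <-> x1))) = ~True = False
((x6 <-> (x4 nand x6)) <-> (x6 nor ((~(x6 nand x2) ^ x1) <-> x6))) ^ ~((((x5 <-> x1) nor x1) nand x1) <-> (x4 nand ~(x4 <-> x1))) = False ^ False = False
~(((x6 <-> (x4 nand x6)) <-> (x6 nor ((~(x6 nand x2) ^ x1) <-> x6))) ^ ~((((x5 <-> x1) nor x1) nand x1) <-> (x4 nand ~(x4 <-> x1)))) = ~False = True
~(((x6 <-> (x4 nand x6)) <-> (x6 nor ((~(x6 nand x2) ^ x1) <-> x6))) ^ ~((((x5 <-> x1) nor x1) nand x1) <-> (x4 nand ~(x4 <-> x1)))) <-> x6 = True <-> False = False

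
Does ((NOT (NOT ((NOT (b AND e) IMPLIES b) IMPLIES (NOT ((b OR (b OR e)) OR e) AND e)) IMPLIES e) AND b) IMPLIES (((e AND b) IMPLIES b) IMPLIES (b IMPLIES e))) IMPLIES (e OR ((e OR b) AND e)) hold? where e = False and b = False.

b AND e = False AND False = False
NOT (b AND e) = NOT False = True
NOT (b AND e) IMPLIES b = True IMPLIES False = False
b OR e = False OR False = False
b OR (b OR e) = False OR False = False
(b OR (b OR e)) OR e = False OR False = False
NOT ((b OR (b OR e)) OR e) = NOT False = True
NOT ((b OR (b OR e)) OR e) AND e = True AND False = False
(NOT (b AND e) IMPLIES b) IMPLIES (NOT ((b OR (b OR e)) OR e) AND e) = False IMPLIES False = True
NOT ((NOT (b AND e) IMPLIES b) IMPLIES (NOT ((b OR (b OR e)) OR e) AND e)) = NOT True = False
NOT ((NOT (b AND e) IMPLIES b) IMPLIES (NOT ((b OR (b OR e)) OR e) AND e)) IMPLIES e = False IMPLIES False = True
NOT (NOT ((NOT (b AND e) IMPLIES b) IMPLIES (NOT ((b OR (b OR e)) OR e) AND e)) IMPLIES e) = NOT True = False
NOT (NOT ((NOT (b AND e) IMPLIES b) IMPLIES (NOT ((b OR (b OR e)) OR e) AND e)) IMPLIES e) AND b = False AND False = False
e AND b = False AND False = False
(e AND b) IMPLIES b = False IMPLIES False = True
b IMPLIES e = False IMPLIES False = True
((e AND b) IMPLIES b) IMPLIES (b IMPLIES e) = True IMPLIES True = True
(NOT (NOT ((NOT (b AND e) IMPLIES b) IMPLIES (NOT ((b OR (b OR e)) OR e) AND e)) IMPLIES e) AND b) IMPLIES (((e AND b) IMPLIES b) IMPLIES (b IMPLIES e)) = False IMPLIES True = True
e OR b = False OR False = False
(e OR b) AND e = False AND False = False
e OR ((e OR b) AND e) = False OR False = False
((NOT (NOT ((NOT (b AND e) IMPLIES b) IMPLIES (NOT ((b OR (b OR e)) OR e) AND e)) IMPLIES e) AND b) IMPLIES (((e AND b) IMPLIES b) IMPLIES (b IMPLIES e))) IMPLIES (e OR ((e OR b) AND e)) = True IMPLIES False = False

False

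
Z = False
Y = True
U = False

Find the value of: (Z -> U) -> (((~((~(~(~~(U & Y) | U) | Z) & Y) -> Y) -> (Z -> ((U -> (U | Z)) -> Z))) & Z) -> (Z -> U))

Z -> U = False -> False = True
U & Y = False & True = False
~(U & Y) = ~False = True
~~(U & Y) = ~True = False
~~(U & Y) | U = False | False = False
~(~~(U & Y) | U) = ~False = True
~(~~(U & Y) | U) | Z = True | False = True
~(~(~~(U & Y) | U) | Z) = ~True = False
~(~(~~(U & Y) | U) | Z) & Y = False & True = False
(~(~(~~(U & Y) | U) | Z) & Y) -> Y = False -> True = True
~((~(~(~~(U & Y) | U) | Z) & Y) -> Y) = ~True = False
U | Z = False | False = False
U -> (U | Z) = False -> False = True
(U -> (U | Z)) -> Z = True -> False = False
Z -> ((U -> (U | Z)) -> Z) = False -> False = True
~((~(~(~~(U & Y) | U) | Z) & Y) -> Y) -> (Z -> ((U -> (U | Z)) -> Z)) = False -> True = True
(~((~(~(~~(U & Y) | U) | Z) & Y) -> Y) -> (Z -> ((U -> (U | Z)) -> Z))) & Z = True & False = False
Z -> U = False -> False = True
((~((~(~(~~(U & Y) | U) | Z) & Y) -> Y) -> (Z -> ((U -> (U | Z)) -> Z))) & Z) -> (Z -> U) = False -> True = True
(Z -> U) -> (((~((~(~(~~(U & Y) | U) | Z) & Y) -> Y) -> (Z -> ((U -> (U | Z)) -> Z))) & Z) -> (Z -> U)) = True -> True = True

True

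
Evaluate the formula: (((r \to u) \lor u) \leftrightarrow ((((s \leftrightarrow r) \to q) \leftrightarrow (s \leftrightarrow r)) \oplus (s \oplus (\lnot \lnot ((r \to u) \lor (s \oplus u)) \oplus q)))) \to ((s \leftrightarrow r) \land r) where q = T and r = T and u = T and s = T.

T

Substituting q=T, r=T, u=T, s=T:
r \to u = T \to T = T
(r \to u) \lor u = T \lor T = T
s \leftrightarrow r = T \leftrightarrow T = T
(s \leftrightarrow r) \to q = T \to T = T
s \leftrightarrow r = T \leftrightarrow T = T
((s \leftrightarrow r) \to q) \leftrightarrow (s \leftrightarrow r) = T \leftrightarrow T = T
r \to u = T \to T = T
s \oplus u = T \oplus T = F
(r \to u) \lor (s \oplus u) = T \lor F = T
\lnot ((r \to u) \lor (s \oplus u)) = \lnot T = F
\lnot \lnot ((r \to u) \lor (s \oplus u)) = \lnot F = T
\lnot \lnot ((r \to u) \lor (s \oplus u)) \oplus q = T \oplus T = F
s \oplus (\lnot \lnot ((r \to u) \lor (s \oplus u)) \oplus q) = T \oplus F = T
(((s \leftrightarrow r) \to q) \leftrightarrow (s \leftrightarrow r)) \oplus (s \oplus (\lnot \lnot ((r \to u) \lor (s \oplus u)) \oplus q)) = T \oplus T = F
((r \to u) \lor u) \leftrightarrow ((((s \leftrightarrow r) \to q) \leftrightarrow (s \leftrightarrow r)) \oplus (s \oplus (\lnot \lnot ((r \to u) \lor (s \oplus u)) \oplus q))) = T \leftrightarrow F = F
s \leftrightarrow r = T \leftrightarrow T = T
(s \leftrightarrow r) \land r = T \land T = T
(((r \to u) \lor u) \leftrightarrow ((((s \leftrightarrow r) \to q) \leftrightarrow (s \leftrightarrow r)) \oplus (s \oplus (\lnot \lnot ((r \to u) \lor (s \oplus u)) \oplus q)))) \to ((s \leftrightarrow r) \land r) = F \to T = T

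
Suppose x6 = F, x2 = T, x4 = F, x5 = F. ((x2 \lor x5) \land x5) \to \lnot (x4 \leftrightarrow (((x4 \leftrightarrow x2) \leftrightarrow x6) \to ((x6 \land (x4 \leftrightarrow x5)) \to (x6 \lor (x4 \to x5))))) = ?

x2 \lor x5 = T \lor F = T
(x2 \lor x5) \land x5 = T \land F = F
x4 \leftrightarrow x2 = F \leftrightarrow T = F
(x4 \leftrightarrow x2) \leftrightarrow x6 = F \leftrightarrow F = T
x4 \leftrightarrow x5 = F \leftrightarrow F = T
x6 \land (x4 \leftrightarrow x5) = F \land T = F
x4 \to x5 = F \to F = T
x6 \lor (x4 \to x5) = F \lor T = T
(x6 \land (x4 \leftrightarrow x5)) \to (x6 \lor (x4 \to x5)) = F \to T = T
((x4 \leftrightarrow x2) \leftrightarrow x6) \to ((x6 \land (x4 \leftrightarrow x5)) \to (x6 \lor (x4 \to x5))) = T \to T = T
x4 \leftrightarrow (((x4 \leftrightarrow x2) \leftrightarrow x6) \to ((x6 \land (x4 \leftrightarrow x5)) \to (x6 \lor (x4 \to x5)))) = F \leftrightarrow T = F
\lnot (x4 \leftrightarrow (((x4 \leftrightarrow x2) \leftrightarrow x6) \to ((x6 \land (x4 \leftrightarrow x5)) \to (x6 \lor (x4 \to x5))))) = \lnot F = T
((x2 \lor x5) \land x5) \to \lnot (x4 \leftrightarrow (((x4 \leftrightarrow x2) \leftrightarrow x6) \to ((x6 \land (x4 \leftrightarrow x5)) \to (x6 \lor (x4 \to x5))))) = F \to T = T

T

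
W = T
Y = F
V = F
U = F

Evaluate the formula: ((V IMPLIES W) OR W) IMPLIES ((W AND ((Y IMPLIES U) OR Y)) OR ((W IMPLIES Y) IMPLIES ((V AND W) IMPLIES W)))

Substituting W=T, Y=F, V=F, U=F:
V IMPLIES W = F IMPLIES T = T
(V IMPLIES W) OR W = T OR T = T
Y IMPLIES U = F IMPLIES F = T
(Y IMPLIES U) OR Y = T OR F = T
W AND ((Y IMPLIES U) OR Y) = T AND T = T
W IMPLIES Y = T IMPLIES F = F
V AND W = F AND T = F
(V AND W) IMPLIES W = F IMPLIES T = T
(W IMPLIES Y) IMPLIES ((V AND W) IMPLIES W) = F IMPLIES T = T
(W AND ((Y IMPLIES U) OR Y)) OR ((W IMPLIES Y) IMPLIES ((V AND W) IMPLIES W)) = T OR T = T
((V IMPLIES W) OR W) IMPLIES ((W AND ((Y IMPLIES U) OR Y)) OR ((W IMPLIES Y) IMPLIES ((V AND W) IMPLIES W))) = T IMPLIES T = T

T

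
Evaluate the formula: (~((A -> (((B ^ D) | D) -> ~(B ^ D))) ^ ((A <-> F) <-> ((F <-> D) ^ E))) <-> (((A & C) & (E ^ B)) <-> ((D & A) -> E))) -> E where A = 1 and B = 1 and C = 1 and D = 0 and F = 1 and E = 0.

0

B ^ D = 1 ^ 0 = 1
(B ^ D) | D = 1 | 0 = 1
B ^ D = 1 ^ 0 = 1
~(B ^ D) = ~1 = 0
((B ^ D) | D) -> ~(B ^ D) = 1 -> 0 = 0
A -> (((B ^ D) | D) -> ~(B ^ D)) = 1 -> 0 = 0
A <-> F = 1 <-> 1 = 1
F <-> D = 1 <-> 0 = 0
(F <-> D) ^ E = 0 ^ 0 = 0
(A <-> F) <-> ((F <-> D) ^ E) = 1 <-> 0 = 0
(A -> (((B ^ D) | D) -> ~(B ^ D))) ^ ((A <-> F) <-> ((F <-> D) ^ E)) = 0 ^ 0 = 0
~((A -> (((B ^ D) | D) -> ~(B ^ D))) ^ ((A <-> F) <-> ((F <-> D) ^ E))) = ~0 = 1
A & C = 1 & 1 = 1
E ^ B = 0 ^ 1 = 1
(A & C) & (E ^ B) = 1 & 1 = 1
D & A = 0 & 1 = 0
(D & A) -> E = 0 -> 0 = 1
((A & C) & (E ^ B)) <-> ((D & A) -> E) = 1 <-> 1 = 1
~((A -> (((B ^ D) | D) -> ~(B ^ D))) ^ ((A <-> F) <-> ((F <-> D) ^ E))) <-> (((A & C) & (E ^ B)) <-> ((D & A) -> E)) = 1 <-> 1 = 1
(~((A -> (((B ^ D) | D) -> ~(B ^ D))) ^ ((A <-> F) <-> ((F <-> D) ^ E))) <-> (((A & C) & (E ^ B)) <-> ((D & A) -> E))) -> E = 1 -> 0 = 0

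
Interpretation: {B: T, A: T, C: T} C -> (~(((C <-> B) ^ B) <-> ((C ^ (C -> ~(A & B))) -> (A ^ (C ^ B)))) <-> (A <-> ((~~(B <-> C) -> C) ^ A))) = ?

F

Substituting B=T, A=T, C=T:
C <-> B = T <-> T = T
(C <-> B) ^ B = T ^ T = F
A & B = T & T = T
~(A & B) = ~T = F
C -> ~(A & B) = T -> F = F
C ^ (C -> ~(A & B)) = T ^ F = T
C ^ B = T ^ T = F
A ^ (C ^ B) = T ^ F = T
(C ^ (C -> ~(A & B))) -> (A ^ (C ^ B)) = T -> T = T
((C <-> B) ^ B) <-> ((C ^ (C -> ~(A & B))) -> (A ^ (C ^ B))) = F <-> T = F
~(((C <-> B) ^ B) <-> ((C ^ (C -> ~(A & B))) -> (A ^ (C ^ B)))) = ~F = T
B <-> C = T <-> T = T
~(B <-> C) = ~T = F
~~(B <-> C) = ~F = T
~~(B <-> C) -> C = T -> T = T
(~~(B <-> C) -> C) ^ A = T ^ T = F
A <-> ((~~(B <-> C) -> C) ^ A) = T <-> F = F
~(((C <-> B) ^ B) <-> ((C ^ (C -> ~(A & B))) -> (A ^ (C ^ B)))) <-> (A <-> ((~~(B <-> C) -> C) ^ A)) = T <-> F = F
C -> (~(((C <-> B) ^ B) <-> ((C ^ (C -> ~(A & B))) -> (A ^ (C ^ B)))) <-> (A <-> ((~~(B <-> C) -> C) ^ A))) = T -> F = F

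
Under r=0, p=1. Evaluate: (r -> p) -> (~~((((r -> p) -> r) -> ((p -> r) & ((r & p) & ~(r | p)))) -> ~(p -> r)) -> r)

0

r -> p = 0 -> 1 = 1
r -> p = 0 -> 1 = 1
(r -> p) -> r = 1 -> 0 = 0
p -> r = 1 -> 0 = 0
r & p = 0 & 1 = 0
r | p = 0 | 1 = 1
~(r | p) = ~1 = 0
(r & p) & ~(r | p) = 0 & 0 = 0
(p -> r) & ((r & p) & ~(r | p)) = 0 & 0 = 0
((r -> p) -> r) -> ((p -> r) & ((r & p) & ~(r | p))) = 0 -> 0 = 1
p -> r = 1 -> 0 = 0
~(p -> r) = ~0 = 1
(((r -> p) -> r) -> ((p -> r) & ((r & p) & ~(r | p)))) -> ~(p -> r) = 1 -> 1 = 1
~((((r -> p) -> r) -> ((p -> r) & ((r & p) & ~(r | p)))) -> ~(p -> r)) = ~1 = 0
~~((((r -> p) -> r) -> ((p -> r) & ((r & p) & ~(r | p)))) -> ~(p -> r)) = ~0 = 1
~~((((r -> p) -> r) -> ((p -> r) & ((r & p) & ~(r | p)))) -> ~(p -> r)) -> r = 1 -> 0 = 0
(r -> p) -> (~~((((r -> p) -> r) -> ((p -> r) & ((r & p) & ~(r | p)))) -> ~(p -> r)) -> r) = 1 -> 0 = 0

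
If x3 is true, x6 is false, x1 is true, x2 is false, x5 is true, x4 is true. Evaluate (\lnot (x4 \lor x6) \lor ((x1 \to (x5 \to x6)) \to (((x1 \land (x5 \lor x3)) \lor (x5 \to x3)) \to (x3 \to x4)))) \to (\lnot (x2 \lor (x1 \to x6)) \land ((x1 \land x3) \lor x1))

x4 \lor x6 = \text{True} \lor \text{False} = \text{True}
\lnot (x4 \lor x6) = \lnot \text{True} = \text{False}
x5 \to x6 = \text{True} \to \text{False} = \text{False}
x1 \to (x5 \to x6) = \text{True} \to \text{False} = \text{False}
x5 \lor x3 = \text{True} \lor \text{True} = \text{True}
x1 \land (x5 \lor x3) = \text{True} \land \text{True} = \text{True}
x5 \to x3 = \text{True} \to \text{True} = \text{True}
(x1 \land (x5 \lor x3)) \lor (x5 \to x3) = \text{True} \lor \text{True} = \text{True}
x3 \to x4 = \text{True} \to \text{True} = \text{True}
((x1 \land (x5 \lor x3)) \lor (x5 \to x3)) \to (x3 \to x4) = \text{True} \to \text{True} = \text{True}
(x1 \to (x5 \to x6)) \to (((x1 \land (x5 \lor x3)) \lor (x5 \to x3)) \to (x3 \to x4)) = \text{False} \to \text{True} = \text{True}
\lnot (x4 \lor x6) \lor ((x1 \to (x5 \to x6)) \to (((x1 \land (x5 \lor x3)) \lor (x5 \to x3)) \to (x3 \to x4))) = \text{False} \lor \text{True} = \text{True}
x1 \to x6 = \text{True} \to \text{False} = \text{False}
x2 \lor (x1 \to x6) = \text{False} \lor \text{False} = \text{False}
\lnot (x2 \lor (x1 \to x6)) = \lnot \text{False} = \text{True}
x1 \land x3 = \text{True} \land \text{True} = \text{True}
(x1 \land x3) \lor x1 = \text{True} \lor \text{True} = \text{True}
\lnot (x2 \lor (x1 \to x6)) \land ((x1 \land x3) \lor x1) = \text{True} \land \text{True} = \text{True}
(\lnot (x4 \lor x6) \lor ((x1 \to (x5 \to x6)) \to (((x1 \land (x5 \lor x3)) \lor (x5 \to x3)) \to (x3 \to x4)))) \to (\lnot (x2 \lor (x1 \to x6)) \land ((x1 \land x3) \lor x1)) = \text{True} \to \text{True} = \text{True}

\text{True}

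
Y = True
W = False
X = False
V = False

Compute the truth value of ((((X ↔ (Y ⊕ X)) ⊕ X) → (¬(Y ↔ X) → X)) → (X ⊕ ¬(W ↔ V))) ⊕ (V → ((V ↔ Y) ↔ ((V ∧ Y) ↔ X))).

Y ⊕ X = True ⊕ False = True
X ↔ (Y ⊕ X) = False ↔ True = False
(X ↔ (Y ⊕ X)) ⊕ X = False ⊕ False = False
Y ↔ X = True ↔ False = False
¬(Y ↔ X) = ¬False = True
¬(Y ↔ X) → X = True → False = False
((X ↔ (Y ⊕ X)) ⊕ X) → (¬(Y ↔ X) → X) = False → False = True
W ↔ V = False ↔ False = True
¬(W ↔ V) = ¬True = False
X ⊕ ¬(W ↔ V) = False ⊕ False = False
(((X ↔ (Y ⊕ X)) ⊕ X) → (¬(Y ↔ X) → X)) → (X ⊕ ¬(W ↔ V)) = True → False = False
V ↔ Y = False ↔ True = False
V ∧ Y = False ∧ True = False
(V ∧ Y) ↔ X = False ↔ False = True
(V ↔ Y) ↔ ((V ∧ Y) ↔ X) = False ↔ True = False
V → ((V ↔ Y) ↔ ((V ∧ Y) ↔ X)) = False → False = True
((((X ↔ (Y ⊕ X)) ⊕ X) → (¬(Y ↔ X) → X)) → (X ⊕ ¬(W ↔ V))) ⊕ (V → ((V ↔ Y) ↔ ((V ∧ Y) ↔ X))) = False ⊕ True = True

True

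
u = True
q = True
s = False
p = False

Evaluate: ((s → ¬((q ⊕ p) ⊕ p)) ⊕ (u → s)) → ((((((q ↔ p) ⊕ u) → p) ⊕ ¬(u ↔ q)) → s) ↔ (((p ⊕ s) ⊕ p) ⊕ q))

True

q ⊕ p = True ⊕ False = True
(q ⊕ p) ⊕ p = True ⊕ False = True
¬((q ⊕ p) ⊕ p) = ¬True = False
s → ¬((q ⊕ p) ⊕ p) = False → False = True
u → s = True → False = False
(s → ¬((q ⊕ p) ⊕ p)) ⊕ (u → s) = True ⊕ False = True
q ↔ p = True ↔ False = False
(q ↔ p) ⊕ u = False ⊕ True = True
((q ↔ p) ⊕ u) → p = True → False = False
u ↔ q = True ↔ True = True
¬(u ↔ q) = ¬True = False
(((q ↔ p) ⊕ u) → p) ⊕ ¬(u ↔ q) = False ⊕ False = False
((((q ↔ p) ⊕ u) → p) ⊕ ¬(u ↔ q)) → s = False → False = True
p ⊕ s = False ⊕ False = False
(p ⊕ s) ⊕ p = False ⊕ False = False
((p ⊕ s) ⊕ p) ⊕ q = False ⊕ True = True
(((((q ↔ p) ⊕ u) → p) ⊕ ¬(u ↔ q)) → s) ↔ (((p ⊕ s) ⊕ p) ⊕ q) = True ↔ True = True
((s → ¬((q ⊕ p) ⊕ p)) ⊕ (u → s)) → ((((((q ↔ p) ⊕ u) → p) ⊕ ¬(u ↔ q)) → s) ↔ (((p ⊕ s) ⊕ p) ⊕ q)) = True → True = True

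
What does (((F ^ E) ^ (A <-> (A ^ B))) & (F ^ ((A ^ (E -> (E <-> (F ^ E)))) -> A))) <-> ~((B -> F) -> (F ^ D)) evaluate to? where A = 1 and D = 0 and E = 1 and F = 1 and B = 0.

Substituting A=1, D=0, E=1, F=1, B=0:
F ^ E = 1 ^ 1 = 0
A ^ B = 1 ^ 0 = 1
A <-> (A ^ B) = 1 <-> 1 = 1
(F ^ E) ^ (A <-> (A ^ B)) = 0 ^ 1 = 1
F ^ E = 1 ^ 1 = 0
E <-> (F ^ E) = 1 <-> 0 = 0
E -> (E <-> (F ^ E)) = 1 -> 0 = 0
A ^ (E -> (E <-> (F ^ E))) = 1 ^ 0 = 1
(A ^ (E -> (E <-> (F ^ E)))) -> A = 1 -> 1 = 1
F ^ ((A ^ (E -> (E <-> (F ^ E)))) -> A) = 1 ^ 1 = 0
((F ^ E) ^ (A <-> (A ^ B))) & (F ^ ((A ^ (E -> (E <-> (F ^ E)))) -> A)) = 1 & 0 = 0
B -> F = 0 -> 1 = 1
F ^ D = 1 ^ 0 = 1
(B -> F) -> (F ^ D) = 1 -> 1 = 1
~((B -> F) -> (F ^ D)) = ~1 = 0
(((F ^ E) ^ (A <-> (A ^ B))) & (F ^ ((A ^ (E -> (E <-> (F ^ E)))) -> A))) <-> ~((B -> F) -> (F ^ D)) = 0 <-> 0 = 1

1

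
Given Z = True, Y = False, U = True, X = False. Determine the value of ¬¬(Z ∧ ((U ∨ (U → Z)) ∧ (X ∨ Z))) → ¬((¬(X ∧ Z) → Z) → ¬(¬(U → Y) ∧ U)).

True

U → Z = True → True = True
U ∨ (U → Z) = True ∨ True = True
X ∨ Z = False ∨ True = True
(U ∨ (U → Z)) ∧ (X ∨ Z) = True ∧ True = True
Z ∧ ((U ∨ (U → Z)) ∧ (X ∨ Z)) = True ∧ True = True
¬(Z ∧ ((U ∨ (U → Z)) ∧ (X ∨ Z))) = ¬True = False
¬¬(Z ∧ ((U ∨ (U → Z)) ∧ (X ∨ Z))) = ¬False = True
X ∧ Z = False ∧ True = False
¬(X ∧ Z) = ¬False = True
¬(X ∧ Z) → Z = True → True = True
U → Y = True → False = False
¬(U → Y) = ¬False = True
¬(U → Y) ∧ U = True ∧ True = True
¬(¬(U → Y) ∧ U) = ¬True = False
(¬(X ∧ Z) → Z) → ¬(¬(U → Y) ∧ U) = True → False = False
¬((¬(X ∧ Z) → Z) → ¬(¬(U → Y) ∧ U)) = ¬False = True
¬¬(Z ∧ ((U ∨ (U → Z)) ∧ (X ∨ Z))) → ¬((¬(X ∧ Z) → Z) → ¬(¬(U → Y) ∧ U)) = True → True = True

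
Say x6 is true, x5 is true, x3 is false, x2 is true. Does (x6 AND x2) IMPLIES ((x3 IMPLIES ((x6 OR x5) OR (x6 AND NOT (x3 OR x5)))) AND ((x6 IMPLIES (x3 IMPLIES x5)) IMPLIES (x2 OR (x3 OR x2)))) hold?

T

x6 AND x2 = T AND T = T
x6 OR x5 = T OR T = T
x3 OR x5 = F OR T = T
NOT (x3 OR x5) = NOT T = F
x6 AND NOT (x3 OR x5) = T AND F = F
(x6 OR x5) OR (x6 AND NOT (x3 OR x5)) = T OR F = T
x3 IMPLIES ((x6 OR x5) OR (x6 AND NOT (x3 OR x5))) = F IMPLIES T = T
x3 IMPLIES x5 = F IMPLIES T = T
x6 IMPLIES (x3 IMPLIES x5) = T IMPLIES T = T
x3 OR x2 = F OR T = T
x2 OR (x3 OR x2) = T OR T = T
(x6 IMPLIES (x3 IMPLIES x5)) IMPLIES (x2 OR (x3 OR x2)) = T IMPLIES T = T
(x3 IMPLIES ((x6 OR x5) OR (x6 AND NOT (x3 OR x5)))) AND ((x6 IMPLIES (x3 IMPLIES x5)) IMPLIES (x2 OR (x3 OR x2))) = T AND T = T
(x6 AND x2) IMPLIES ((x3 IMPLIES ((x6 OR x5) OR (x6 AND NOT (x3 OR x5)))) AND ((x6 IMPLIES (x3 IMPLIES x5)) IMPLIES (x2 OR (x3 OR x2)))) = T IMPLIES T = T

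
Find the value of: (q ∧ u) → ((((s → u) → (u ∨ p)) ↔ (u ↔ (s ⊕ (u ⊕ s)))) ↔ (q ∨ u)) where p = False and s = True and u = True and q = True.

True

Substituting p=False, s=True, u=True, q=True:
q ∧ u = True ∧ True = True
s → u = True → True = True
u ∨ p = True ∨ False = True
(s → u) → (u ∨ p) = True → True = True
u ⊕ s = True ⊕ True = False
s ⊕ (u ⊕ s) = True ⊕ False = True
u ↔ (s ⊕ (u ⊕ s)) = True ↔ True = True
((s → u) → (u ∨ p)) ↔ (u ↔ (s ⊕ (u ⊕ s))) = True ↔ True = True
q ∨ u = True ∨ True = True
(((s → u) → (u ∨ p)) ↔ (u ↔ (s ⊕ (u ⊕ s)))) ↔ (q ∨ u) = True ↔ True = True
(q ∧ u) → ((((s → u) → (u ∨ p)) ↔ (u ↔ (s ⊕ (u ⊕ s)))) ↔ (q ∨ u)) = True → True = True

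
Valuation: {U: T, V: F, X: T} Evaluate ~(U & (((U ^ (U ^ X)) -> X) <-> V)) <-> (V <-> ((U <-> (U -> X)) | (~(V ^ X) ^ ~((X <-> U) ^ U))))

F

U ^ X = T ^ T = F
U ^ (U ^ X) = T ^ F = T
(U ^ (U ^ X)) -> X = T -> T = T
((U ^ (U ^ X)) -> X) <-> V = T <-> F = F
U & (((U ^ (U ^ X)) -> X) <-> V) = T & F = F
~(U & (((U ^ (U ^ X)) -> X) <-> V)) = ~F = T
U -> X = T -> T = T
U <-> (U -> X) = T <-> T = T
V ^ X = F ^ T = T
~(V ^ X) = ~T = F
X <-> U = T <-> T = T
(X <-> U) ^ U = T ^ T = F
~((X <-> U) ^ U) = ~F = T
~(V ^ X) ^ ~((X <-> U) ^ U) = F ^ T = T
(U <-> (U -> X)) | (~(V ^ X) ^ ~((X <-> U) ^ U)) = T | T = T
V <-> ((U <-> (U -> X)) | (~(V ^ X) ^ ~((X <-> U) ^ U))) = F <-> T = F
~(U & (((U ^ (U ^ X)) -> X) <-> V)) <-> (V <-> ((U <-> (U -> X)) | (~(V ^ X) ^ ~((X <-> U) ^ U)))) = T <-> F = F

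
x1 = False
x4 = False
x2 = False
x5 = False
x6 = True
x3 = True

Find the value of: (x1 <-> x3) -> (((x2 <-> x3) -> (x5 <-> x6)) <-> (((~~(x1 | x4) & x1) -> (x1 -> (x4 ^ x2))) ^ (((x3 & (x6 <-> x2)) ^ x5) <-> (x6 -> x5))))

True

x1 <-> x3 = False <-> True = False
x2 <-> x3 = False <-> True = False
x5 <-> x6 = False <-> True = False
(x2 <-> x3) -> (x5 <-> x6) = False -> False = True
x1 | x4 = False | False = False
~(x1 | x4) = ~False = True
~~(x1 | x4) = ~True = False
~~(x1 | x4) & x1 = False & False = False
x4 ^ x2 = False ^ False = False
x1 -> (x4 ^ x2) = False -> False = True
(~~(x1 | x4) & x1) -> (x1 -> (x4 ^ x2)) = False -> True = True
x6 <-> x2 = True <-> False = False
x3 & (x6 <-> x2) = True & False = False
(x3 & (x6 <-> x2)) ^ x5 = False ^ False = False
x6 -> x5 = True -> False = False
((x3 & (x6 <-> x2)) ^ x5) <-> (x6 -> x5) = False <-> False = True
((~~(x1 | x4) & x1) -> (x1 -> (x4 ^ x2))) ^ (((x3 & (x6 <-> x2)) ^ x5) <-> (x6 -> x5)) = True ^ True = False
((x2 <-> x3) -> (x5 <-> x6)) <-> (((~~(x1 | x4) & x1) -> (x1 -> (x4 ^ x2))) ^ (((x3 & (x6 <-> x2)) ^ x5) <-> (x6 -> x5))) = True <-> False = False
(x1 <-> x3) -> (((x2 <-> x3) -> (x5 <-> x6)) <-> (((~~(x1 | x4) & x1) -> (x1 -> (x4 ^ x2))) ^ (((x3 & (x6 <-> x2)) ^ x5) <-> (x6 -> x5)))) = False -> False = True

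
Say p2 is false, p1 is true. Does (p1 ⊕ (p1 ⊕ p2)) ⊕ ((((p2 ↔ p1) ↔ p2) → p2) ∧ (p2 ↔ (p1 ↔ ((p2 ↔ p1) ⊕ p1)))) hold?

False

p1 ⊕ p2 = True ⊕ False = True
p1 ⊕ (p1 ⊕ p2) = True ⊕ True = False
p2 ↔ p1 = False ↔ True = False
(p2 ↔ p1) ↔ p2 = False ↔ False = True
((p2 ↔ p1) ↔ p2) → p2 = True → False = False
p2 ↔ p1 = False ↔ True = False
(p2 ↔ p1) ⊕ p1 = False ⊕ True = True
p1 ↔ ((p2 ↔ p1) ⊕ p1) = True ↔ True = True
p2 ↔ (p1 ↔ ((p2 ↔ p1) ⊕ p1)) = False ↔ True = False
(((p2 ↔ p1) ↔ p2) → p2) ∧ (p2 ↔ (p1 ↔ ((p2 ↔ p1) ⊕ p1))) = False ∧ False = False
(p1 ⊕ (p1 ⊕ p2)) ⊕ ((((p2 ↔ p1) ↔ p2) → p2) ∧ (p2 ↔ (p1 ↔ ((p2 ↔ p1) ⊕ p1)))) = False ⊕ False = False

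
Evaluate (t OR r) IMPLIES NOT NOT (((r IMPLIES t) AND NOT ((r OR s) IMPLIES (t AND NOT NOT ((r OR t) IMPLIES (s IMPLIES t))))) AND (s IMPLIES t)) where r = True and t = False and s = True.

t OR r = False OR True = True
r IMPLIES t = True IMPLIES False = False
r OR s = True OR True = True
r OR t = True OR False = True
s IMPLIES t = True IMPLIES False = False
(r OR t) IMPLIES (s IMPLIES t) = True IMPLIES False = False
NOT ((r OR t) IMPLIES (s IMPLIES t)) = NOT False = True
NOT NOT ((r OR t) IMPLIES (s IMPLIES t)) = NOT True = False
t AND NOT NOT ((r OR t) IMPLIES (s IMPLIES t)) = False AND False = False
(r OR s) IMPLIES (t AND NOT NOT ((r OR t) IMPLIES (s IMPLIES t))) = True IMPLIES False = False
NOT ((r OR s) IMPLIES (t AND NOT NOT ((r OR t) IMPLIES (s IMPLIES t)))) = NOT False = True
(r IMPLIES t) AND NOT ((r OR s) IMPLIES (t AND NOT NOT ((r OR t) IMPLIES (s IMPLIES t)))) = False AND True = False
s IMPLIES t = True IMPLIES False = False
((r IMPLIES t) AND NOT ((r OR s) IMPLIES (t AND NOT NOT ((r OR t) IMPLIES (s IMPLIES t))))) AND (s IMPLIES t) = False AND False = False
NOT (((r IMPLIES t) AND NOT ((r OR s) IMPLIES (t AND NOT NOT ((r OR t) IMPLIES (s IMPLIES t))))) AND (s IMPLIES t)) = NOT False = True
NOT NOT (((r IMPLIES t) AND NOT ((r OR s) IMPLIES (t AND NOT NOT ((r OR t) IMPLIES (s IMPLIES t))))) AND (s IMPLIES t)) = NOT True = False
(t OR r) IMPLIES NOT NOT (((r IMPLIES t) AND NOT ((r OR s) IMPLIES (t AND NOT NOT ((r OR t) IMPLIES (s IMPLIES t))))) AND (s IMPLIES t)) = True IMPLIES False = False

False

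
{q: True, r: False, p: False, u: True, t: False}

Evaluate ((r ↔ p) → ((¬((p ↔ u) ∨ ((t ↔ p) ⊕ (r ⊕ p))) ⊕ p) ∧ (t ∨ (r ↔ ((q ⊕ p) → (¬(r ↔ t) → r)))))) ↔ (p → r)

False

r ↔ p = False ↔ False = True
p ↔ u = False ↔ True = False
t ↔ p = False ↔ False = True
r ⊕ p = False ⊕ False = False
(t ↔ p) ⊕ (r ⊕ p) = True ⊕ False = True
(p ↔ u) ∨ ((t ↔ p) ⊕ (r ⊕ p)) = False ∨ True = True
¬((p ↔ u) ∨ ((t ↔ p) ⊕ (r ⊕ p))) = ¬True = False
¬((p ↔ u) ∨ ((t ↔ p) ⊕ (r ⊕ p))) ⊕ p = False ⊕ False = False
q ⊕ p = True ⊕ False = True
r ↔ t = False ↔ False = True
¬(r ↔ t) = ¬True = False
¬(r ↔ t) → r = False → False = True
(q ⊕ p) → (¬(r ↔ t) → r) = True → True = True
r ↔ ((q ⊕ p) → (¬(r ↔ t) → r)) = False ↔ True = False
t ∨ (r ↔ ((q ⊕ p) → (¬(r ↔ t) → r))) = False ∨ False = False
(¬((p ↔ u) ∨ ((t ↔ p) ⊕ (r ⊕ p))) ⊕ p) ∧ (t ∨ (r ↔ ((q ⊕ p) → (¬(r ↔ t) → r)))) = False ∧ False = False
(r ↔ p) → ((¬((p ↔ u) ∨ ((t ↔ p) ⊕ (r ⊕ p))) ⊕ p) ∧ (t ∨ (r ↔ ((q ⊕ p) → (¬(r ↔ t) → r))))) = True → False = False
p → r = False → False = True
((r ↔ p) → ((¬((p ↔ u) ∨ ((t ↔ p) ⊕ (r ⊕ p))) ⊕ p) ∧ (t ∨ (r ↔ ((q ⊕ p) → (¬(r ↔ t) → r)))))) ↔ (p → r) = False ↔ True = False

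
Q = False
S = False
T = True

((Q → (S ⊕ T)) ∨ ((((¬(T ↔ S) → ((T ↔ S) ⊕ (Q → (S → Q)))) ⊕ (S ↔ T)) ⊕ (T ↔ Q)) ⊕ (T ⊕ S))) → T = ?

Substituting Q=False, S=False, T=True:
S ⊕ T = False ⊕ True = True
Q → (S ⊕ T) = False → True = True
T ↔ S = True ↔ False = False
¬(T ↔ S) = ¬False = True
T ↔ S = True ↔ False = False
S → Q = False → False = True
Q → (S → Q) = False → True = True
(T ↔ S) ⊕ (Q → (S → Q)) = False ⊕ True = True
¬(T ↔ S) → ((T ↔ S) ⊕ (Q → (S → Q))) = True → True = True
S ↔ T = False ↔ True = False
(¬(T ↔ S) → ((T ↔ S) ⊕ (Q → (S → Q)))) ⊕ (S ↔ T) = True ⊕ False = True
T ↔ Q = True ↔ False = False
((¬(T ↔ S) → ((T ↔ S) ⊕ (Q → (S → Q)))) ⊕ (S ↔ T)) ⊕ (T ↔ Q) = True ⊕ False = True
T ⊕ S = True ⊕ False = True
(((¬(T ↔ S) → ((T ↔ S) ⊕ (Q → (S → Q)))) ⊕ (S ↔ T)) ⊕ (T ↔ Q)) ⊕ (T ⊕ S) = True ⊕ True = False
(Q → (S ⊕ T)) ∨ ((((¬(T ↔ S) → ((T ↔ S) ⊕ (Q → (S → Q)))) ⊕ (S ↔ T)) ⊕ (T ↔ Q)) ⊕ (T ⊕ S)) = True ∨ False = True
((Q → (S ⊕ T)) ∨ ((((¬(T ↔ S) → ((T ↔ S) ⊕ (Q → (S → Q)))) ⊕ (S ↔ T)) ⊕ (T ↔ Q)) ⊕ (T ⊕ S))) → T = True → True = True

True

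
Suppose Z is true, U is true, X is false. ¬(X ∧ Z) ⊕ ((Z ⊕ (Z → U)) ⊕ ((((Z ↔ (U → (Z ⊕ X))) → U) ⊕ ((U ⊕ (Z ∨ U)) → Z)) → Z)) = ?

F

X ∧ Z = F ∧ T = F
¬(X ∧ Z) = ¬F = T
Z → U = T → T = T
Z ⊕ (Z → U) = T ⊕ T = F
Z ⊕ X = T ⊕ F = T
U → (Z ⊕ X) = T → T = T
Z ↔ (U → (Z ⊕ X)) = T ↔ T = T
(Z ↔ (U → (Z ⊕ X))) → U = T → T = T
Z ∨ U = T ∨ T = T
U ⊕ (Z ∨ U) = T ⊕ T = F
(U ⊕ (Z ∨ U)) → Z = F → T = T
((Z ↔ (U → (Z ⊕ X))) → U) ⊕ ((U ⊕ (Z ∨ U)) → Z) = T ⊕ T = F
(((Z ↔ (U → (Z ⊕ X))) → U) ⊕ ((U ⊕ (Z ∨ U)) → Z)) → Z = F → T = T
(Z ⊕ (Z → U)) ⊕ ((((Z ↔ (U → (Z ⊕ X))) → U) ⊕ ((U ⊕ (Z ∨ U)) → Z)) → Z) = F ⊕ T = T
¬(X ∧ Z) ⊕ ((Z ⊕ (Z → U)) ⊕ ((((Z ↔ (U → (Z ⊕ X))) → U) ⊕ ((U ⊕ (Z ∨ U)) → Z)) → Z)) = T ⊕ T = F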